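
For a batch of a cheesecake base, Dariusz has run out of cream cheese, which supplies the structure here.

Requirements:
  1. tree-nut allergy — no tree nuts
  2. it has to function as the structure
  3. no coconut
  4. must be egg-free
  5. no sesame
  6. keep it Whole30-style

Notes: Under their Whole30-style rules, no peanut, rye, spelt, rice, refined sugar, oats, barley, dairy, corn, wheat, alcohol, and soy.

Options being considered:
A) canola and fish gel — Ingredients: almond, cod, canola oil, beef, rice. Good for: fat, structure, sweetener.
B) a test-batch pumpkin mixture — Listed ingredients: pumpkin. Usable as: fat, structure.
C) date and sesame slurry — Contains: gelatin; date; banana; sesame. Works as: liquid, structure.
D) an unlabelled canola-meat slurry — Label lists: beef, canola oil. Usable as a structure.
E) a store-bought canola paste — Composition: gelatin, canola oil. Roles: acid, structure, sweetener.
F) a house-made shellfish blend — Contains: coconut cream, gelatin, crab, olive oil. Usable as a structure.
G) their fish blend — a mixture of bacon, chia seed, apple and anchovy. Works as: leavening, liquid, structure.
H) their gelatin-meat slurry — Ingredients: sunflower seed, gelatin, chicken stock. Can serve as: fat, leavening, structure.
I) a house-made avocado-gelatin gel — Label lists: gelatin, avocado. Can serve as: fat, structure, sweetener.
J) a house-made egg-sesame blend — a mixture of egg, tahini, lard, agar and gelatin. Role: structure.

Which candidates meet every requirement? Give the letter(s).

A: has rice, so not Whole30-style; has almond, so not tree-nut-free — out
B: works as a structure, no egg, no tree nuts — keep
C: has sesame, so not sesame-free — no
D: only beef and canola oil; none excluded — keep
E: only gelatin and canola oil; none excluded — valid
F: has coconut cream, so not coconut-free — out
G: works as a structure, no coconut, no tree nuts — valid
H: nothing on the exclusion list — valid
I: no tree nuts, no coconut — OK
J: has tahini, so not sesame-free; has egg, so not egg-free — reject

B, D, E, G, H, I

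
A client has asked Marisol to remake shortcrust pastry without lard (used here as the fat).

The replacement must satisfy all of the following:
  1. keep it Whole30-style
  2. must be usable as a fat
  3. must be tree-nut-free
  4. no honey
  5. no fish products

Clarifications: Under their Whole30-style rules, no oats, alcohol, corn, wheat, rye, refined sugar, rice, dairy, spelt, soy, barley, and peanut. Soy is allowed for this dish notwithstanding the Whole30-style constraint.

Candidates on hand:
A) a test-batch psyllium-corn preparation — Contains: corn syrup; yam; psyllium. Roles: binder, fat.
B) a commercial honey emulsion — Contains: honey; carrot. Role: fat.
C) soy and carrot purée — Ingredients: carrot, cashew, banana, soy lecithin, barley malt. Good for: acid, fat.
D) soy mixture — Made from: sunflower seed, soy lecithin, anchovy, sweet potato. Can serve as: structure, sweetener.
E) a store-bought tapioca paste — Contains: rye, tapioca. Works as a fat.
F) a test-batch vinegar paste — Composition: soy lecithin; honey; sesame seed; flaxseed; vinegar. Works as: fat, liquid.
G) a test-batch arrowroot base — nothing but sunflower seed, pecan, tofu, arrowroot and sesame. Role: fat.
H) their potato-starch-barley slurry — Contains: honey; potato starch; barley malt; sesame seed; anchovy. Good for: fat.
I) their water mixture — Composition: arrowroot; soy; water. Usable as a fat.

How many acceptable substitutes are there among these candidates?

1

A: has corn syrup, so not Whole30-style — reject
B: has honey, so not honey-free — reject
C: has barley malt, so not Whole30-style; has cashew, so not tree-nut-free — out
D: not usable as a fat; has anchovy, so not fish-free — no
E: has rye, so not Whole30-style — no
F: has honey, so not honey-free — out
G: has pecan, so not tree-nut-free — no
H: has barley malt, so not Whole30-style; has honey, so not honey-free (and 1 more) — no
I: soy is permitted under the Whole30-style carve-out; nothing else excluded — keep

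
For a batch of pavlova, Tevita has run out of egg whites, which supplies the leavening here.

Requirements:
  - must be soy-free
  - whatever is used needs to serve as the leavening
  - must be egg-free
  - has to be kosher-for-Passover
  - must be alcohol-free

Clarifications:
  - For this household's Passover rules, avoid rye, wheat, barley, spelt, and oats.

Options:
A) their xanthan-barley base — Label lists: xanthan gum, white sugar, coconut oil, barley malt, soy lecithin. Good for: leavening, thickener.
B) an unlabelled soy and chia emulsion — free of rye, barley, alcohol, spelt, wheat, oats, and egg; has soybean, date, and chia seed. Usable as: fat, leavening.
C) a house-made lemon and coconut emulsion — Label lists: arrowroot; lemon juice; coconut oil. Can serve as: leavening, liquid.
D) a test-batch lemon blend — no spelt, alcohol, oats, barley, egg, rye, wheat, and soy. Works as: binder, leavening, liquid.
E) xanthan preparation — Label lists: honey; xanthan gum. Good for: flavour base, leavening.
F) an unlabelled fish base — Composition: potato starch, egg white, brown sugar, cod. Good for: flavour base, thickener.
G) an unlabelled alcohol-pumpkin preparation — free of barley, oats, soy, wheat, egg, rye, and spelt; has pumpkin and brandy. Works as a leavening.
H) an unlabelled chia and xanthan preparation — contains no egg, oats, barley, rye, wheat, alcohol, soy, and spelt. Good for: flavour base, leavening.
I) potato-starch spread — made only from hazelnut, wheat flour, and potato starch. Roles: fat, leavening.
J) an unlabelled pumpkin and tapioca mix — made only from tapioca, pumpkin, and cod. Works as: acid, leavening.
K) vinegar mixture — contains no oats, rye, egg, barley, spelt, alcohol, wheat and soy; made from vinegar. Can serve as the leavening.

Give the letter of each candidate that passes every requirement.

A: has barley malt, so not kosher-for-Passover; has soy lecithin, so not soy-free — no
B: has soybean, so not soy-free — reject
C: only coconut oil, lemon juice, and arrowroot; none excluded — valid
D: no egg, kosher-for-Passover — keep
E: works as a leavening, no egg, no soy — valid
F: not usable as a leavening; has egg white, so not egg-free — out
G: has brandy, so not alcohol-free — out
H: every rule checks out — keep
I: has wheat flour, so not kosher-for-Passover — out
J: every rule checks out — valid
K: every rule checks out — OK

C, D, E, H, J, K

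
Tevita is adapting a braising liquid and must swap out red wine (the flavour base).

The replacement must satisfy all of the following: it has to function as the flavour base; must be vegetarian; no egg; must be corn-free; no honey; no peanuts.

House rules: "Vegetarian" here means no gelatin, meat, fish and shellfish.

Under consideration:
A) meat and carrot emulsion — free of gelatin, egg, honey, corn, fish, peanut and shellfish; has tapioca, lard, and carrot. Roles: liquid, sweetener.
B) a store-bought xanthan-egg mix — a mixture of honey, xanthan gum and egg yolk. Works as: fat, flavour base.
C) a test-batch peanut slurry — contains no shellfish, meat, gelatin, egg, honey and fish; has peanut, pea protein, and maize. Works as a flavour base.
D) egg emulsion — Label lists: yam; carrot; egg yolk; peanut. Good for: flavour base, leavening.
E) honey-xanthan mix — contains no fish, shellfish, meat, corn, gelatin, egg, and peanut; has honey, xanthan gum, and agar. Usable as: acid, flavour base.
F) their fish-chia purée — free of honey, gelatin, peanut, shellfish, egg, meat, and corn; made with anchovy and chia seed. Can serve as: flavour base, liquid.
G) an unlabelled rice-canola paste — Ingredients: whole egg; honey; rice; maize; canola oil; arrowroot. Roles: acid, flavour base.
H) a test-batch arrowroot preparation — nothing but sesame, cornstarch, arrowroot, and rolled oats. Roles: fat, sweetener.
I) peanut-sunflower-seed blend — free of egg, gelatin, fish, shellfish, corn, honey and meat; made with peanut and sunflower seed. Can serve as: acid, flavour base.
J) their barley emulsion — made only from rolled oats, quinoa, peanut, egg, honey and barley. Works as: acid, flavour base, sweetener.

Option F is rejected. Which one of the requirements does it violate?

usable as a flavour base: satisfied
vegetarian: has anchovy — fails
egg-free: satisfied
corn-free: satisfied
peanut-free: satisfied
honey-free: satisfied

vegetarian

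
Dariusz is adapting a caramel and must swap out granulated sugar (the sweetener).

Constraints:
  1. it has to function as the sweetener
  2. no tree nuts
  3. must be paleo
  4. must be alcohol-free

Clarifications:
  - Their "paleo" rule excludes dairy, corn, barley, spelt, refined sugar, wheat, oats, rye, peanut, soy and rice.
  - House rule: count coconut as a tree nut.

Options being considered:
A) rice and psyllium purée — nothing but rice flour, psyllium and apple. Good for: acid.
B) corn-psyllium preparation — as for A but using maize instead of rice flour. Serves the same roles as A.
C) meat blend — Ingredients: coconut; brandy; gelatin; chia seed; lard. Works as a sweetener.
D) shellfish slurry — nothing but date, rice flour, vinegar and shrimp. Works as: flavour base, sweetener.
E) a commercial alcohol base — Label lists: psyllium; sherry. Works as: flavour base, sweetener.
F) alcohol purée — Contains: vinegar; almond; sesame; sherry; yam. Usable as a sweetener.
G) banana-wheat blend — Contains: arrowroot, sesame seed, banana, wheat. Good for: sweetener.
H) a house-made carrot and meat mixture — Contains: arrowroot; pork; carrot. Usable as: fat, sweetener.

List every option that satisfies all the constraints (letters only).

A: not usable as a sweetener; has rice flour, so not paleo — no
B: not usable as a sweetener; has maize, so not paleo — out
C: has brandy, so not alcohol-free; has coconut, so not tree-nut-free — no
D: has rice flour, so not paleo — out
E: has sherry, so not alcohol-free — out
F: has sherry, so not alcohol-free; has almond, so not tree-nut-free — no
G: has wheat, so not paleo — out
H: only pork, carrot, and arrowroot; none excluded — keep

H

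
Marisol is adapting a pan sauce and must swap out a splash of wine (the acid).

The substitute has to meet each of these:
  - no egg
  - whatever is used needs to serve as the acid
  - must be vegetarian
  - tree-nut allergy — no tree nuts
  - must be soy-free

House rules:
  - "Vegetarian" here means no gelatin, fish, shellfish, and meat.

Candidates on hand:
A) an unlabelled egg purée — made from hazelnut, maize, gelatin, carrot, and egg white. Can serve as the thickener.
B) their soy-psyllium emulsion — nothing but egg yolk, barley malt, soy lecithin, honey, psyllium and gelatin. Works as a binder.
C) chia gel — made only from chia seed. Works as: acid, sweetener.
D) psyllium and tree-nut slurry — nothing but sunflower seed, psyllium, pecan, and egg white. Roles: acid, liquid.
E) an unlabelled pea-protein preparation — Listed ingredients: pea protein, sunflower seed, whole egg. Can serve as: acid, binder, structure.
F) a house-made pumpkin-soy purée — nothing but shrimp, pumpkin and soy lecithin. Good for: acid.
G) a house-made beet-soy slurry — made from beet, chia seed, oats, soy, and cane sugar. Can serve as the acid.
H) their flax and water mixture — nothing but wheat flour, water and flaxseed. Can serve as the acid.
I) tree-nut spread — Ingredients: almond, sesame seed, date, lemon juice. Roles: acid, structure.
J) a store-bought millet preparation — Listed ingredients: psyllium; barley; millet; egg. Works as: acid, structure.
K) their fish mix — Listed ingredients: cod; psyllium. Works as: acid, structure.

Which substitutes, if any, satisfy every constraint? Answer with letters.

A: not usable as an acid; has gelatin, so not vegetarian (and 2 more) — out
B: not usable as an acid; has gelatin, so not vegetarian (and 2 more) — no
C: only chia seed; none excluded — valid
D: has pecan, so not tree-nut-free; has egg white, so not egg-free — out
E: has whole egg, so not egg-free — no
F: has shrimp, so not vegetarian; has soy lecithin, so not soy-free — no
G: has soy, so not soy-free — out
H: nothing on the exclusion list — OK
I: has almond, so not tree-nut-free — reject
J: has egg, so not egg-free — reject
K: has cod, so not vegetarian — reject

C, H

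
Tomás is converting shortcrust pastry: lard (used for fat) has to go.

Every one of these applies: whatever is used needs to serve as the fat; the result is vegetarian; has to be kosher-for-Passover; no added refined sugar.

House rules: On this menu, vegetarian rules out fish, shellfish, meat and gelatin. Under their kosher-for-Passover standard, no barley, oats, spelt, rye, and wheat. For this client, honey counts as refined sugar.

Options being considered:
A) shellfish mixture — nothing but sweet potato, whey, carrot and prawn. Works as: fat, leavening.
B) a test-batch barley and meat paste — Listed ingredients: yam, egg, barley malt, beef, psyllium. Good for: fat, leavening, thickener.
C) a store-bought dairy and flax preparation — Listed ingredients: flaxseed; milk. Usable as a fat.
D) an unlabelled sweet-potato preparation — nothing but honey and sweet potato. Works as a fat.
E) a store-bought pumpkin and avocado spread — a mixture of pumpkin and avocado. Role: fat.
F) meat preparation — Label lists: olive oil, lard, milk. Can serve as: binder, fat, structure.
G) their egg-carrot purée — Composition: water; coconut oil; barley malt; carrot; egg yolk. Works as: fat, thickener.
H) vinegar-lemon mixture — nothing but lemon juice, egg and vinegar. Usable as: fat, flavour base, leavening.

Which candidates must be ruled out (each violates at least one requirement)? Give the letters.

A: has prawn, so not vegetarian — no
B: has beef, so not vegetarian; has barley malt, so not kosher-for-Passover — reject
C: vegetarian, kosher-for-Passover — valid
D: has honey, so not no-added-sugar — reject
E: nothing on the exclusion list — OK
F: has lard, so not vegetarian — no
G: has barley malt, so not kosher-for-Passover — out
H: only egg, lemon juice and vinegar; none excluded — valid

A, B, D, F, G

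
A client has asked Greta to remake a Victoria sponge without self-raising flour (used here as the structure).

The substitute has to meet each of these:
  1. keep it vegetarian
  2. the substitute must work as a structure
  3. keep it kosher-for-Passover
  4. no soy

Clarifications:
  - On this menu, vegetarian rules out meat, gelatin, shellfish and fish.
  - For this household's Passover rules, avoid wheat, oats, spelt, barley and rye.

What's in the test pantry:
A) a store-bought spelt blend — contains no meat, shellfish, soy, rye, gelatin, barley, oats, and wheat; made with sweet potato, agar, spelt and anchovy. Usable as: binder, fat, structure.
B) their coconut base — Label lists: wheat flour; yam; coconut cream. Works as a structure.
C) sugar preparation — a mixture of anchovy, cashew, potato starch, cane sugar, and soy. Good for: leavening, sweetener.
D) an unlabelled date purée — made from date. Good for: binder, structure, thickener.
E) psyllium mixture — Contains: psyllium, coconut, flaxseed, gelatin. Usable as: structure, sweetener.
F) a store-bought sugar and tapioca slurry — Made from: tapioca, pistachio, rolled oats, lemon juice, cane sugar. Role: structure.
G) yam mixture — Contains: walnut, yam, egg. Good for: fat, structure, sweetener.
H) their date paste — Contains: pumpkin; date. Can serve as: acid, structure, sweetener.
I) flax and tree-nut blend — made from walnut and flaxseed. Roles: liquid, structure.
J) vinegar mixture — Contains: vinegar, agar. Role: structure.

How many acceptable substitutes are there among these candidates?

5

A: has anchovy, so not vegetarian; has spelt, so not kosher-for-Passover — out
B: has wheat flour, so not kosher-for-Passover — out
C: not usable as a structure; has anchovy, so not vegetarian (and 1 more) — reject
D: only date; none excluded — OK
E: has gelatin, so not vegetarian — out
F: has rolled oats, so not kosher-for-Passover — out
G: every rule checks out — keep
H: every rule checks out — valid
I: only walnut and flaxseed; none excluded — keep
J: only agar and vinegar; none excluded — OK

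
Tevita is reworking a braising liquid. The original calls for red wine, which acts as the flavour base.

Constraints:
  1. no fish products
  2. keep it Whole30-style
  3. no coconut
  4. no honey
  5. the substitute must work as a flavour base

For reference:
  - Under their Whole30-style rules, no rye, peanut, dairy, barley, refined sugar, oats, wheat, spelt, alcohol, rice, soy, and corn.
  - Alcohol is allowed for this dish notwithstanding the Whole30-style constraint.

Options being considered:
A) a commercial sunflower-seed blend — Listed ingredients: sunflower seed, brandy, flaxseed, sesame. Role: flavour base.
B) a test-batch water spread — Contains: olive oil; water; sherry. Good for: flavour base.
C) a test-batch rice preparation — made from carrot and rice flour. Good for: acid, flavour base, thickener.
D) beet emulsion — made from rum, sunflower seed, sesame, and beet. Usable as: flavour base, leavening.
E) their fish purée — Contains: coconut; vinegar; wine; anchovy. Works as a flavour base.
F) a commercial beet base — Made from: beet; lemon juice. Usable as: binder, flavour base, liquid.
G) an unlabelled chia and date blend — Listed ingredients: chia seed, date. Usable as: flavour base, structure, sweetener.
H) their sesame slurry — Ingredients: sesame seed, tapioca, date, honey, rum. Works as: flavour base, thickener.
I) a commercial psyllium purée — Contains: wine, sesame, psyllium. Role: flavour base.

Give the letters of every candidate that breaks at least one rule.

A: alcohol is permitted under the Whole30-style carve-out; nothing else excluded — keep
B: alcohol is permitted under the Whole30-style carve-out; nothing else excluded — keep
C: has rice flour, so not Whole30-style — no
D: alcohol is permitted under the Whole30-style carve-out; nothing else excluded — valid
E: has coconut, so not coconut-free; has anchovy, so not fish-free — no
F: only beet and lemon juice; none excluded — keep
G: Whole30-style, no fish — keep
H: has honey, so not honey-free — out
I: alcohol is permitted under the Whole30-style carve-out; nothing else excluded — keep

C, E, H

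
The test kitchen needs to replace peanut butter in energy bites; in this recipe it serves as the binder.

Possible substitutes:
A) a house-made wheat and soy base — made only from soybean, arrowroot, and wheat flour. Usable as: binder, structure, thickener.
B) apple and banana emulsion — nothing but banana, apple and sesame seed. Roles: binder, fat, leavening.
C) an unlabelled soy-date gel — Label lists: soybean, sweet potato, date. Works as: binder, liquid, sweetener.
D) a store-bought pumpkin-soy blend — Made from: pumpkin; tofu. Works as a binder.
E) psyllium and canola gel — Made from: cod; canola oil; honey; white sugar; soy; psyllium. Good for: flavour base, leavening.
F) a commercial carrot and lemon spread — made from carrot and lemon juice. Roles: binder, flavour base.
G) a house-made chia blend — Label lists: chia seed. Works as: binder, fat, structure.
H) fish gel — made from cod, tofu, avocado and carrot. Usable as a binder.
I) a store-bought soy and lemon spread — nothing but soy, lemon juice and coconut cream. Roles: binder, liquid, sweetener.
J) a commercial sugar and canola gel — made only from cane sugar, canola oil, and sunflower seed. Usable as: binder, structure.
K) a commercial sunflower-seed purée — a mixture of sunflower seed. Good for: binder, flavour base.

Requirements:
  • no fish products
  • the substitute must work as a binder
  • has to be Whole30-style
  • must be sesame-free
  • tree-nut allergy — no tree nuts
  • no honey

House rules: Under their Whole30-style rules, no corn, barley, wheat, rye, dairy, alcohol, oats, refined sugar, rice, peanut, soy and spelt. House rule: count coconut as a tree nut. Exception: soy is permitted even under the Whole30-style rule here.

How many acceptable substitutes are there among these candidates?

A: has wheat flour, so not Whole30-style — no
B: has sesame seed, so not sesame-free — no
C: soy is permitted under the Whole30-style carve-out; nothing else excluded — valid
D: soy is permitted under the Whole30-style carve-out; nothing else excluded — valid
E: not usable as a binder; has white sugar, so not Whole30-style (and 2 more) — out
F: only lemon juice and carrot; none excluded — valid
G: Whole30-style, no honey — keep
H: has cod, so not fish-free — reject
I: has coconut cream, so not tree-nut-free — no
J: has cane sugar, so not Whole30-style — no
K: works as a binder, no fish, tree-nut-free — valid

5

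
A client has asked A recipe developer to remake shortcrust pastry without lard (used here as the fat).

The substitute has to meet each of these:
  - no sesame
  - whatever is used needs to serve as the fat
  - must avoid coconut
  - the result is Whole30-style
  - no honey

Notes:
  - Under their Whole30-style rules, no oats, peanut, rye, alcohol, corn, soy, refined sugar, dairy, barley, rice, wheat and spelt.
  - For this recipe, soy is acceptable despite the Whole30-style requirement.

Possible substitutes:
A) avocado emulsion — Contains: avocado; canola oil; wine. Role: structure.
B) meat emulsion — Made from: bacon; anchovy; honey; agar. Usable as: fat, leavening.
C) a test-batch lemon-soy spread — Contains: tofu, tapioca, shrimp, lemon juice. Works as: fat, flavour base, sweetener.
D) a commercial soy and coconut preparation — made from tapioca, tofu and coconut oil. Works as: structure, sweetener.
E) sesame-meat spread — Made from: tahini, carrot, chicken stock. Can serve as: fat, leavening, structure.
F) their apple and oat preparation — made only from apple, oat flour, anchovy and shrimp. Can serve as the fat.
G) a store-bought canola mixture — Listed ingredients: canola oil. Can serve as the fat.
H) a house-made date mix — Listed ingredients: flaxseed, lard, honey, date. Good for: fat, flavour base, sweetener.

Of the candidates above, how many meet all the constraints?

2

A: not usable as a fat; has wine, so not Whole30-style — no
B: has honey, so not honey-free — reject
C: soy is permitted under the Whole30-style carve-out; nothing else excluded — valid
D: not usable as a fat; has coconut oil, so not coconut-free — out
E: has tahini, so not sesame-free — no
F: has oat flour, so not Whole30-style — reject
G: works as a fat, no honey, Whole30-style — valid
H: has honey, so not honey-free — no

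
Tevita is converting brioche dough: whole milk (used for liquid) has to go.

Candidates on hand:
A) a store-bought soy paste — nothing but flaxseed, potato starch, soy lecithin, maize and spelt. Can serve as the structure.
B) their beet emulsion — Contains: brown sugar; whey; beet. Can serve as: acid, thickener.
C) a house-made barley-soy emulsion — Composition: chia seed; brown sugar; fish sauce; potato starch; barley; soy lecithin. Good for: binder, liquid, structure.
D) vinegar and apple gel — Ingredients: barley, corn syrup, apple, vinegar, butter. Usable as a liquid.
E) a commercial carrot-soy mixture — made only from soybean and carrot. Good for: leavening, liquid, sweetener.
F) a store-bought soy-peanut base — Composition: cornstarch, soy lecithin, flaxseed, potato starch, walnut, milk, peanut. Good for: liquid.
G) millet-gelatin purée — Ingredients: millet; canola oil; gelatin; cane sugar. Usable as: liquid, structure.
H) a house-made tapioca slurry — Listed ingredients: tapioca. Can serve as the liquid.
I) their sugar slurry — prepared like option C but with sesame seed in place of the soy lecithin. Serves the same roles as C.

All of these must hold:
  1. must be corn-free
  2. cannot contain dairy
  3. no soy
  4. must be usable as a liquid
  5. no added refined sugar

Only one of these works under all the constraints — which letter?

H

A: not usable as a liquid; has soy lecithin, so not soy-free (and 1 more) — out
B: not usable as a liquid; has whey, so not dairy-free (and 1 more) — reject
C: has soy lecithin, so not soy-free; has brown sugar, so not no-added-sugar — no
D: has butter, so not dairy-free; has corn syrup, so not corn-free — out
E: has soybean, so not soy-free — out
F: has soy lecithin, so not soy-free; has milk, so not dairy-free (and 1 more) — no
G: has cane sugar, so not no-added-sugar — reject
H: no refined sugar, no dairy — OK
I: has brown sugar, so not no-added-sugar — reject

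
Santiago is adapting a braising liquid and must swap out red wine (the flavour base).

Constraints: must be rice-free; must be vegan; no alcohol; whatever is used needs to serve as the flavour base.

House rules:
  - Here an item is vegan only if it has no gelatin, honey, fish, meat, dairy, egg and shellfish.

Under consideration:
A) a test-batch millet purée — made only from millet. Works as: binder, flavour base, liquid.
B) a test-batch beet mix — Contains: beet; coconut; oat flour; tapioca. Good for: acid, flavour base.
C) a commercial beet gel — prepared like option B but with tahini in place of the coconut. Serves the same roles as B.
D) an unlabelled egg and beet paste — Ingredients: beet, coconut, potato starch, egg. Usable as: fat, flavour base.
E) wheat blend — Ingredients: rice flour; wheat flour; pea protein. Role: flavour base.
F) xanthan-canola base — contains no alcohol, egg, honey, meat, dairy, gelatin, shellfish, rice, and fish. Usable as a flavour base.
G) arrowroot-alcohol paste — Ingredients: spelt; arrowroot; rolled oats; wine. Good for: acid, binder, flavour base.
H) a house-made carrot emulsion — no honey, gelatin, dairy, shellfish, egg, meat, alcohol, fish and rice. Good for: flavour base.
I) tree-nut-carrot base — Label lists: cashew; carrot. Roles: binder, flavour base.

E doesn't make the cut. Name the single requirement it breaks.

usable as a flavour base: satisfied
vegan: satisfied
rice-free: has rice flour — fails
alcohol-free: satisfied

rice-free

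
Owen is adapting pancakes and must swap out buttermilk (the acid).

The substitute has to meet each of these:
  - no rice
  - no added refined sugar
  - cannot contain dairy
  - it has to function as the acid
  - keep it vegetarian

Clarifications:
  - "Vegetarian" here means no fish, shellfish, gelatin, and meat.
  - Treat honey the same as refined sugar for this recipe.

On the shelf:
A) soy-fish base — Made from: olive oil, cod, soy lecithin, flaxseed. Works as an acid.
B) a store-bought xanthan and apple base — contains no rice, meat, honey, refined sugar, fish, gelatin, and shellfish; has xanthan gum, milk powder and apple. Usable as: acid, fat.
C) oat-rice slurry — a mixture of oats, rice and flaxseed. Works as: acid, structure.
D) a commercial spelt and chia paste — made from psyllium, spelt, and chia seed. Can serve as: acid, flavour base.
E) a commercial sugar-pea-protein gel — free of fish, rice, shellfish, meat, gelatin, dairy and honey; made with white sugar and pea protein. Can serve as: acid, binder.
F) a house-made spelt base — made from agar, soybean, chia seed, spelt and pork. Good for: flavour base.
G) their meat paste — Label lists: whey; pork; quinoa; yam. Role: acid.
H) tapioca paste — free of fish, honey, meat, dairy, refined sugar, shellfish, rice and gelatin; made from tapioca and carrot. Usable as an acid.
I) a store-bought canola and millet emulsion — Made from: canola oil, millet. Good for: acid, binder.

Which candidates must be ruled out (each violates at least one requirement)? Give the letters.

A: has cod, so not vegetarian — out
B: has milk powder, so not dairy-free — no
C: has rice, so not rice-free — no
D: all constraints satisfied — keep
E: has white sugar, so not no-added-sugar — out
F: not usable as an acid; has pork, so not vegetarian — reject
G: has pork, so not vegetarian; has whey, so not dairy-free — reject
H: no dairy, no-added-sugar — keep
I: only millet and canola oil; none excluded — valid

A, B, C, E, F, G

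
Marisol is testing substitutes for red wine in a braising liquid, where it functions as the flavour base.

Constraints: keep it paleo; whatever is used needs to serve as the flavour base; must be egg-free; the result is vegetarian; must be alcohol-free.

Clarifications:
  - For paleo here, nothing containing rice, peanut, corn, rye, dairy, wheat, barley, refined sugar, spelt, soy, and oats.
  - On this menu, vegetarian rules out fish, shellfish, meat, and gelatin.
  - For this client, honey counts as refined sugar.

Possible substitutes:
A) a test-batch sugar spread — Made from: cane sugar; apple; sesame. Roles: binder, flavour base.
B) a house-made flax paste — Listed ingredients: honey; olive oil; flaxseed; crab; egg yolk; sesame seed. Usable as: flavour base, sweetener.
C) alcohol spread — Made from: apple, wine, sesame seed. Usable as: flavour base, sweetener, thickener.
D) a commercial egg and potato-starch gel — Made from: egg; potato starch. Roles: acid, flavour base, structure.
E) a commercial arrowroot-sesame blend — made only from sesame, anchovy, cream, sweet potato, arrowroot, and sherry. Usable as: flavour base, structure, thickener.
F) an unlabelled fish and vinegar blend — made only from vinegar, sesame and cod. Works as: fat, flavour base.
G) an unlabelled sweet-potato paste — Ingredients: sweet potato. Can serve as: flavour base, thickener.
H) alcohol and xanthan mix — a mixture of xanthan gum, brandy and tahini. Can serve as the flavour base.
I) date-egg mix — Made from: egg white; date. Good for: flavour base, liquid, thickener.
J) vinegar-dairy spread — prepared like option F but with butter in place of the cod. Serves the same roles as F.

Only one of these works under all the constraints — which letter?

A: has cane sugar, so not paleo — no
B: has honey, so not paleo; has crab, so not vegetarian (and 1 more) — reject
C: has wine, so not alcohol-free — no
D: has egg, so not egg-free — no
E: has cream, so not paleo; has anchovy, so not vegetarian (and 1 more) — no
F: has cod, so not vegetarian — reject
G: only sweet potato; none excluded — keep
H: has brandy, so not alcohol-free — reject
I: has egg white, so not egg-free — out
J: has butter, so not paleo — reject

G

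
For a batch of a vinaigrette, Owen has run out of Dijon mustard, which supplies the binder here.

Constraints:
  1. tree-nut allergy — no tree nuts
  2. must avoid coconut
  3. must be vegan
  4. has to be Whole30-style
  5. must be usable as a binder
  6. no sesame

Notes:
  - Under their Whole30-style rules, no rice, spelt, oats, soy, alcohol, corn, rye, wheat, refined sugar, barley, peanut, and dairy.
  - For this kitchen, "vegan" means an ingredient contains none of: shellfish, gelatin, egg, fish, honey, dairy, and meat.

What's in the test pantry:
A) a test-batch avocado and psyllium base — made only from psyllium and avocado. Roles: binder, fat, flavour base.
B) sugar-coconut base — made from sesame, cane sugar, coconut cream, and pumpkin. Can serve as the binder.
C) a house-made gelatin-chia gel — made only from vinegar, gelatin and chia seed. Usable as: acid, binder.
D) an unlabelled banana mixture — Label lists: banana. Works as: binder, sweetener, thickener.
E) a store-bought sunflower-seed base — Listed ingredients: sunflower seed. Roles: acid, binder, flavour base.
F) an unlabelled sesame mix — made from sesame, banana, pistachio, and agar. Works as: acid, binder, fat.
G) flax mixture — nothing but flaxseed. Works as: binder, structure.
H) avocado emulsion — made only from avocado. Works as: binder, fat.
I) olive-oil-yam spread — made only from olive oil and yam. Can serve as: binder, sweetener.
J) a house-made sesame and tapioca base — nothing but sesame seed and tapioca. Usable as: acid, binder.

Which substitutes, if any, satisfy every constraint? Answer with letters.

A: only avocado and psyllium; none excluded — keep
B: has cane sugar, so not Whole30-style; has sesame, so not sesame-free (and 1 more) — reject
C: has gelatin, so not vegan — no
D: all constraints satisfied — OK
E: nothing on the exclusion list — OK
F: has pistachio, so not tree-nut-free; has sesame, so not sesame-free — reject
G: no coconut, Whole30-style — valid
H: only avocado; none excluded — keep
I: only olive oil and yam; none excluded — valid
J: has sesame seed, so not sesame-free — reject

A, D, E, G, H, I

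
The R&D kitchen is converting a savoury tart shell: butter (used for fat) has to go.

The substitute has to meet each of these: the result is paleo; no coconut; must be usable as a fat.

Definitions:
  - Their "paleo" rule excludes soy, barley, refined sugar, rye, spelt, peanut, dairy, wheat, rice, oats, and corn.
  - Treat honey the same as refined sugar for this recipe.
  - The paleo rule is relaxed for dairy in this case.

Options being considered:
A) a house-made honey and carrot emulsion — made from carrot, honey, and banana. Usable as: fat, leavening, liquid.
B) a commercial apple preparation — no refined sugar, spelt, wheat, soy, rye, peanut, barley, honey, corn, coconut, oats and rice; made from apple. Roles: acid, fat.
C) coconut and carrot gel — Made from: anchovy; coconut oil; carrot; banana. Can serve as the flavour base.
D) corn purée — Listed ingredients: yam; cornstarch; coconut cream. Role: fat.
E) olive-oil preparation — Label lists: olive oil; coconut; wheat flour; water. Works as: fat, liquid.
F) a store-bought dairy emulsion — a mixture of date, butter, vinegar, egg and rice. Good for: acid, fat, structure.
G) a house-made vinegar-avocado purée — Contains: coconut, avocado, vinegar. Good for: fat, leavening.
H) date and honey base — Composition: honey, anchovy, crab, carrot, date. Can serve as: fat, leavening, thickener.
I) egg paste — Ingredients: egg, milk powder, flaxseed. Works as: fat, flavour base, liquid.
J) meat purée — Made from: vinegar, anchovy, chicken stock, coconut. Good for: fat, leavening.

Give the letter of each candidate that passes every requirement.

B, I

A: has honey, so not paleo — out
B: works as a fat, no coconut, paleo — OK
C: not usable as a fat; has coconut oil, so not coconut-free — reject
D: has cornstarch, so not paleo; has coconut cream, so not coconut-free — no
E: has wheat flour, so not paleo; has coconut, so not coconut-free — no
F: has rice, so not paleo — no
G: has coconut, so not coconut-free — no
H: has honey, so not paleo — no
I: dairy is permitted under the paleo carve-out; nothing else excluded — valid
J: has coconut, so not coconut-free — reject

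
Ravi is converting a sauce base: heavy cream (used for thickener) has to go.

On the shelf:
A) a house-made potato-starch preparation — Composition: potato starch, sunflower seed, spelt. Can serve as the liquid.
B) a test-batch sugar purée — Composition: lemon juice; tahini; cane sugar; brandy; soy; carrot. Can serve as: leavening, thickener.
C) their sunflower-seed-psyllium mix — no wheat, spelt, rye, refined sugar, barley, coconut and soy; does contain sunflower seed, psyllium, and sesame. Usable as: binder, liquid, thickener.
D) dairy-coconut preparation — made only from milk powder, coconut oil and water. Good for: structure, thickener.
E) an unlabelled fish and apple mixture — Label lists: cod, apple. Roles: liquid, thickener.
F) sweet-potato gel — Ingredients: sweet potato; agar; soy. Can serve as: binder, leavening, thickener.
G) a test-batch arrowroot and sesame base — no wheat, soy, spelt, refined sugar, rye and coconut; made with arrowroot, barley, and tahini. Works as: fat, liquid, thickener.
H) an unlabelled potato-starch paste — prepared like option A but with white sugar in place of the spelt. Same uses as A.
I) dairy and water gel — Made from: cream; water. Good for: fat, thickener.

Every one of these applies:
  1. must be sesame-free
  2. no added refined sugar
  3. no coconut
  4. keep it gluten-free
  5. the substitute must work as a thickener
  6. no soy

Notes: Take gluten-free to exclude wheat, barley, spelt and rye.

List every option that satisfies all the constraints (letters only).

E, I

A: not usable as a thickener; has spelt, so not gluten-free — out
B: has cane sugar, so not no-added-sugar; has tahini, so not sesame-free (and 1 more) — no
C: has sesame, so not sesame-free — reject
D: has coconut oil, so not coconut-free — reject
E: no soy, no refined sugar — keep
F: has soy, so not soy-free — no
G: has barley, so not gluten-free; has tahini, so not sesame-free — no
H: not usable as a thickener; has white sugar, so not no-added-sugar — out
I: only cream and water; none excluded — keep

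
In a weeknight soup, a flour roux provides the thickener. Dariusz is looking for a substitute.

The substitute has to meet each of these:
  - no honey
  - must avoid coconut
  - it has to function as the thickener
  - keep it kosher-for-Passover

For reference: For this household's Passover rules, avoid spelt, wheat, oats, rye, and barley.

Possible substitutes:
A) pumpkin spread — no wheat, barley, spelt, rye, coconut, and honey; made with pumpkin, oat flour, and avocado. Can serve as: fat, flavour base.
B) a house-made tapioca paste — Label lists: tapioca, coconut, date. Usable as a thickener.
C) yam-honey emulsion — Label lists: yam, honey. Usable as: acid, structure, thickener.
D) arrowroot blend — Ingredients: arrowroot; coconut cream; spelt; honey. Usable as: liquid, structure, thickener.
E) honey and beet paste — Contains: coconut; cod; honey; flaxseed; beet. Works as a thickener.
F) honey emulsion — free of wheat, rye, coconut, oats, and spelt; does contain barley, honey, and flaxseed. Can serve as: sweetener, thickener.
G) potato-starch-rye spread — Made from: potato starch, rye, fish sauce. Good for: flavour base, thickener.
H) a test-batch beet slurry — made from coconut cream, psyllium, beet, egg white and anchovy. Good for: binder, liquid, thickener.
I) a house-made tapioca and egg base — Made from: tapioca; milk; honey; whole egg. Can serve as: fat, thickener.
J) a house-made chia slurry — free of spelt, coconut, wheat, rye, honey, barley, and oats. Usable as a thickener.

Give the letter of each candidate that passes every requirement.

A: not usable as a thickener; has oat flour, so not kosher-for-Passover — reject
B: has coconut, so not coconut-free — out
C: has honey, so not honey-free — reject
D: has spelt, so not kosher-for-Passover; has coconut cream, so not coconut-free (and 1 more) — reject
E: has coconut, so not coconut-free; has honey, so not honey-free — no
F: has barley, so not kosher-for-Passover; has honey, so not honey-free — no
G: has rye, so not kosher-for-Passover — no
H: has coconut cream, so not coconut-free — no
I: has honey, so not honey-free — no
J: nothing on the exclusion list — valid

J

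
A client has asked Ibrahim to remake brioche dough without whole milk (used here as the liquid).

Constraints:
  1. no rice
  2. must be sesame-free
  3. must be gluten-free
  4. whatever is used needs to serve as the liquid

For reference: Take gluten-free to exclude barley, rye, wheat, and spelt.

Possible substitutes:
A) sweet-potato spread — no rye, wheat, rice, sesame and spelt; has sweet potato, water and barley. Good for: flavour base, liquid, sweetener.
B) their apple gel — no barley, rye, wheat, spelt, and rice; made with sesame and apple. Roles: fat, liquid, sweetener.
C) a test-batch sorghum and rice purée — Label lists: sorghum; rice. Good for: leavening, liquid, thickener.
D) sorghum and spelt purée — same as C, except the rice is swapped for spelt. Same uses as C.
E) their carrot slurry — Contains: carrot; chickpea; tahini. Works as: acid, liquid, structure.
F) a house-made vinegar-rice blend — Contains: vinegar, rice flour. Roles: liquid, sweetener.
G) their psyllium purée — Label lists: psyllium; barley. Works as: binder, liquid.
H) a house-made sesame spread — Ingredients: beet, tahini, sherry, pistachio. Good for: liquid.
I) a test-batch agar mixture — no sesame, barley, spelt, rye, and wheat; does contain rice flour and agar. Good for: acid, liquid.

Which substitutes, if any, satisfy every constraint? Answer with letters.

none

A: has barley, so not gluten-free — no
B: has sesame, so not sesame-free — no
C: has rice, so not rice-free — no
D: has spelt, so not gluten-free — out
E: has tahini, so not sesame-free — no
F: has rice flour, so not rice-free — out
G: has barley, so not gluten-free — reject
H: has tahini, so not sesame-free — out
I: has rice flour, so not rice-free — no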